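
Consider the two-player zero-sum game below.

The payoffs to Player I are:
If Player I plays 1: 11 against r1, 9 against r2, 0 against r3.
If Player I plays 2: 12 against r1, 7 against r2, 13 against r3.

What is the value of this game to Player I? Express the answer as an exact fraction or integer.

Column r1 is strictly dominated by r2 for Player II (it gives Player I more in every row).
The remaining 2×2 game on (1, 2) × (r2, r3) has no saddle point. Let Player I play 1 with probability p; indifference gives 9p + 7(1−p) = 13(1−p), so p = 2/5.
Similarly Player II's optimal q on r2 is 13/15, and the value is 9·(13/15) + (0)·(2/15) = 39/5.

39/5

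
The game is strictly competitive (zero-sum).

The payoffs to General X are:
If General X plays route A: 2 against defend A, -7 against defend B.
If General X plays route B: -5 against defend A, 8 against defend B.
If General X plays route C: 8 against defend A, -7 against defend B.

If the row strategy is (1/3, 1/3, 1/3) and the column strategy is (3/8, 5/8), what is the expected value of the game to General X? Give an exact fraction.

-5/8

Against (3/8, 5/8), each row's expected payoff is route A: -29/8; route B: 25/8; route C: -11/8.
Taking the (1/3, 1/3, 1/3)-weighted average: (1/3)·(-29/8) + (1/3)·(25/8) + (1/3)·(-11/8) = -5/8.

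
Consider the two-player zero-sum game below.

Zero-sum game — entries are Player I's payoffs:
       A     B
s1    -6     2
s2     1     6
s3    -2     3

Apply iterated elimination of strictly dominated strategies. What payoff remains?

1

Row s1 is strictly dominated by row s2 (1>-6, 6>2); eliminate s1.
Column B is strictly dominated by A for Player II (1<6, -2<3); eliminate B.
Row s3 is strictly dominated by row s2 (1>-2); eliminate s3.
Only (s2, A) remains, with payoff 1.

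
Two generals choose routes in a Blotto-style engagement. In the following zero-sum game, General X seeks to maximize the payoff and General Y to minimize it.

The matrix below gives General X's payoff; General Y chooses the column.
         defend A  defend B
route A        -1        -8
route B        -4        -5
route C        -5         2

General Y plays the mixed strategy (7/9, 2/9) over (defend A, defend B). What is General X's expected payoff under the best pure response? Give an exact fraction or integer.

route A: (-1)·(7/9) + (-8)·(2/9) = -23/9.
route B: (-4)·(7/9) + (-5)·(2/9) = -38/9.
route C: (-5)·(7/9) + (2)·(2/9) = -31/9.
The best pure response is route A with expected payoff -23/9.

-23/9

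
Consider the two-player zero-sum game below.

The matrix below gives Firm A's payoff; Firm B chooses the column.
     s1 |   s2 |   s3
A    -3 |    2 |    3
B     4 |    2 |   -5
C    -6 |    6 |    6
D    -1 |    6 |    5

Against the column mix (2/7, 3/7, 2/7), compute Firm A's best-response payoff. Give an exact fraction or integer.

26/7

A: (-3)·(2/7) + (2)·(3/7) + (3)·(2/7) = 6/7.
B: (4)·(2/7) + (2)·(3/7) + (-5)·(2/7) = 4/7.
C: (-6)·(2/7) + (6)·(3/7) + (6)·(2/7) = 18/7.
D: (-1)·(2/7) + (6)·(3/7) + (5)·(2/7) = 26/7.
The best pure response is D with expected payoff 26/7.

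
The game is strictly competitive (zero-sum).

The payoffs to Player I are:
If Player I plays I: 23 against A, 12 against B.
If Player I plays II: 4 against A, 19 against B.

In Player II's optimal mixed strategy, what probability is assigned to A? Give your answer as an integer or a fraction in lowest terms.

Row minima are 12 and 4, so Player I's maximin is 12; column maxima are 23 and 19, so Player II's minimax is 19. These differ, so the equilibrium is in mixed strategies.
Let Player II play A with probability q. Player I is indifferent when 23q + 12(1−q) = 4q + 19(1−q), giving q = 7/26.

7/26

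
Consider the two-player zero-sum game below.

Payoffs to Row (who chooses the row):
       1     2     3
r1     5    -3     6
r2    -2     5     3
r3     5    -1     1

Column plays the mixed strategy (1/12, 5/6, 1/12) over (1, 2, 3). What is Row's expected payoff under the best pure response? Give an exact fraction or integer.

17/4

r1: (5)·(1/12) + (-3)·(5/6) + (6)·(1/12) = -19/12.
r2: (-2)·(1/12) + (5)·(5/6) + (3)·(1/12) = 17/4.
r3: (5)·(1/12) + (-1)·(5/6) + (1)·(1/12) = -1/3.
The best pure response is r2 with expected payoff 17/4.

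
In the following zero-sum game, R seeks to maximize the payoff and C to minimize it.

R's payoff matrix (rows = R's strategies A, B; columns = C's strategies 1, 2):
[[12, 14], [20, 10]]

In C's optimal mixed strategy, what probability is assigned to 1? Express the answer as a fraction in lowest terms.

Row minima are 12 and 10, so R's maximin is 12; column maxima are 20 and 14, so C's minimax is 14. These differ, so the equilibrium is in mixed strategies.
Let C play 1 with probability q. R is indifferent when 12q + 14(1−q) = 20q + 10(1−q), giving q = 1/3.

1/3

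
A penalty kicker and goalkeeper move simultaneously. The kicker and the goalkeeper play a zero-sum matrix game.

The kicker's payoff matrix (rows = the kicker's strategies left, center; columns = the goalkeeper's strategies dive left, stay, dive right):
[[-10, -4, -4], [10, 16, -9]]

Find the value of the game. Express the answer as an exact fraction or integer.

-26/5

Column stay is strictly dominated by dive left for the goalkeeper (it gives the kicker more in every row).
The remaining 2×2 game on (left, center) × (dive left, dive right) has no saddle point. Let the kicker play left with probability p; indifference gives −10p + 10(1−p) = −4p − 9(1−p), so p = 19/25.
Similarly the goalkeeper's optimal q on dive left is 1/5, and the value is -10·(1/5) + (-4)·(4/5) = -26/5.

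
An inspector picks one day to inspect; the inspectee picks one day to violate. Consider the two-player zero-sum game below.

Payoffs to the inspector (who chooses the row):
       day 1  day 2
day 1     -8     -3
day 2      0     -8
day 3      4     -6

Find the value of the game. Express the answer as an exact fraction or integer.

Row day 2 is strictly dominated by row day 3, so the inspector never plays it.
The remaining 2×2 game on (day 1, day 3) × (day 1, day 2) has no saddle point. Let the inspector play day 1 with probability p; indifference gives −8p + 4(1−p) = −3p − 6(1−p), so p = 2/3.
Similarly the inspectee's optimal q on day 1 is 1/5, and the value is -8·(1/5) + (-3)·(4/5) = -4.

-4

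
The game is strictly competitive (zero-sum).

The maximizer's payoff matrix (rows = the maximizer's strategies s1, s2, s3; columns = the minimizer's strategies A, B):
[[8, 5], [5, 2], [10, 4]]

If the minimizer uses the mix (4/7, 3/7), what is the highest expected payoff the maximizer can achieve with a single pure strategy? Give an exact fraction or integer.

s1: (8)·(4/7) + (5)·(3/7) = 47/7.
s2: (5)·(4/7) + (2)·(3/7) = 26/7.
s3: (10)·(4/7) + (4)·(3/7) = 52/7.
The best pure response is s3 with expected payoff 52/7.

52/7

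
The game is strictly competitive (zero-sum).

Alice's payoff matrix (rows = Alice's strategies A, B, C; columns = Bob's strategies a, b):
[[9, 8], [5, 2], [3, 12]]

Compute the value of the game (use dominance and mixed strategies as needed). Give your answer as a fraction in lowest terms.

42/5

Row B is strictly dominated by row A, so Alice never plays it.
The remaining 2×2 game on (A, C) × (a, b) has no saddle point. Let Alice play A with probability p; indifference gives 9p + 3(1−p) = 8p + 12(1−p), so p = 9/10.
Similarly Bob's optimal q on a is 2/5, and the value is 9·(2/5) + (8)·(3/5) = 42/5.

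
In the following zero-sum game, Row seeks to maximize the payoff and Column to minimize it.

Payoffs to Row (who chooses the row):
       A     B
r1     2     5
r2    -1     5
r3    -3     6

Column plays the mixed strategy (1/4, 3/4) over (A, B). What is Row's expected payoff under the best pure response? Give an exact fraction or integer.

17/4

r1: (2)·(1/4) + (5)·(3/4) = 17/4.
r2: (-1)·(1/4) + (5)·(3/4) = 7/2.
r3: (-3)·(1/4) + (6)·(3/4) = 15/4.
The best pure response is r1 with expected payoff 17/4.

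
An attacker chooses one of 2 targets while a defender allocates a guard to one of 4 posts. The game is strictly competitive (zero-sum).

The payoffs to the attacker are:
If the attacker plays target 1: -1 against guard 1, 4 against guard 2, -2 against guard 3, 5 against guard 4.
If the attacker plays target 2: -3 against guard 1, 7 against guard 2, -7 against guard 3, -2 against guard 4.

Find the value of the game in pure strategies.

Row minima: -2, -7 → the attacker's maximin is -2.
Column maxima: -1, 7, -2, 5 → the defender's minimax is -2.
They coincide at (target 1, guard 3), so the value is -2.

-2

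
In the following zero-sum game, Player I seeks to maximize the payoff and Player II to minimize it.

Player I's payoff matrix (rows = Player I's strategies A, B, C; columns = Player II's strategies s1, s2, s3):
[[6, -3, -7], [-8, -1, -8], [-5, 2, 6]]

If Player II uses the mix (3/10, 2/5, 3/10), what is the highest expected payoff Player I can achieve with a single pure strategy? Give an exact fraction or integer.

A: (6)·(3/10) + (-3)·(2/5) + (-7)·(3/10) = -3/2.
B: (-8)·(3/10) + (-1)·(2/5) + (-8)·(3/10) = -26/5.
C: (-5)·(3/10) + (2)·(2/5) + (6)·(3/10) = 11/10.
The best pure response is C with expected payoff 11/10.

11/10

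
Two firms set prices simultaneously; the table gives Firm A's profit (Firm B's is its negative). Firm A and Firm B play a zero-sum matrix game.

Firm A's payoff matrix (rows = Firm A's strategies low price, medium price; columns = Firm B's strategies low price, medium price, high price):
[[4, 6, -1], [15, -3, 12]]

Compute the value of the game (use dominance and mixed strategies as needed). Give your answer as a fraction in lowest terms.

69/22

Column low price is strictly dominated by high price for Firm B (it gives Firm A more in every row).
The remaining 2×2 game on (low price, medium price) × (medium price, high price) has no saddle point. Let Firm A play low price with probability p; indifference gives 6p − 3(1−p) = −p + 12(1−p), so p = 15/22.
Similarly Firm B's optimal q on medium price is 13/22, and the value is 6·(13/22) + (-1)·(9/22) = 69/22.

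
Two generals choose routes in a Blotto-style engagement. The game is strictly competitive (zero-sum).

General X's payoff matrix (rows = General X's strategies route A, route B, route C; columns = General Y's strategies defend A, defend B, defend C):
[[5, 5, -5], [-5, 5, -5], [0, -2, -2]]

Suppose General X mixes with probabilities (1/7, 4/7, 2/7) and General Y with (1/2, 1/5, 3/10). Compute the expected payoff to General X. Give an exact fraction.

Against (1/2, 1/5, 3/10), each row's expected payoff is route A: 2; route B: -3; route C: -1.
Taking the (1/7, 4/7, 2/7)-weighted average: (1/7)·(2) + (4/7)·(-3) + (2/7)·(-1) = -12/7.

-12/7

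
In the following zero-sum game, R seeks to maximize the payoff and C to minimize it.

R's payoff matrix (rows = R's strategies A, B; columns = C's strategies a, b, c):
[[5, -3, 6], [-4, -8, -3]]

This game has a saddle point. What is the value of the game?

-3

Row minima: -3, -8 → R's maximin is -3.
Column maxima: 5, -3, 6 → C's minimax is -3.
They coincide at (A, b), so the value is -3.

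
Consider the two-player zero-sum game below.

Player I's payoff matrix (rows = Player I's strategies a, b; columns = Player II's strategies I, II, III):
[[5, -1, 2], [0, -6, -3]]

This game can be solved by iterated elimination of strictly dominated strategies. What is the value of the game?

Row b is strictly dominated by row a (5>0, -1>-6, 2>-3); eliminate b.
Column III is strictly dominated by II for Player II (-1<2); eliminate III.
Column I is strictly dominated by II for Player II (-1<5); eliminate I.
Only (a, II) remains, with payoff -1.

-1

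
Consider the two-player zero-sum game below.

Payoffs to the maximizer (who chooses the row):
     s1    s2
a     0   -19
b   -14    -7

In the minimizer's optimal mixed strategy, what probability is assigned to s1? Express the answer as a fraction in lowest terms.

6/13

Row minima are -19 and -14, so the maximizer's maximin is -14; column maxima are 0 and -7, so the minimizer's minimax is -7. These differ, so the equilibrium is in mixed strategies.
Let the minimizer play s1 with probability q. The maximizer is indifferent when −19(1−q) = −14q − 7(1−q), giving q = 6/13.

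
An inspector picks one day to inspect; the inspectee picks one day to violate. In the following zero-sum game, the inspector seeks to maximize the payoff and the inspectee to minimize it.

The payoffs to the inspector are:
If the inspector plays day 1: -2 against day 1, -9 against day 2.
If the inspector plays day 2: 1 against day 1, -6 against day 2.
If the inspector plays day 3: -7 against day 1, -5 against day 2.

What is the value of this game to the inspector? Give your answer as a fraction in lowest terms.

-47/9

Row day 1 is strictly dominated by row day 2, so the inspector never plays it.
The remaining 2×2 game on (day 2, day 3) × (day 1, day 2) has no saddle point. Let the inspector play day 2 with probability p; indifference gives p − 7(1−p) = −6p − 5(1−p), so p = 2/9.
Similarly the inspectee's optimal q on day 1 is 1/9, and the value is 1·(1/9) + (-6)·(8/9) = -47/9.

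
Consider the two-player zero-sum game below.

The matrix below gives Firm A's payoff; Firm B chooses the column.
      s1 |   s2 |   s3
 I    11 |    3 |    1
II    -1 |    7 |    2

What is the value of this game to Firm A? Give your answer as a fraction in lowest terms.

23/13

Column s2 is strictly dominated by s3 for Firm B (it gives Firm A more in every row).
The remaining 2×2 game on (I, II) × (s1, s3) has no saddle point. Let Firm A play I with probability p; indifference gives 11p − (1−p) = p + 2(1−p), so p = 3/13.
Similarly Firm B's optimal q on s1 is 1/13, and the value is 11·(1/13) + (1)·(12/13) = 23/13.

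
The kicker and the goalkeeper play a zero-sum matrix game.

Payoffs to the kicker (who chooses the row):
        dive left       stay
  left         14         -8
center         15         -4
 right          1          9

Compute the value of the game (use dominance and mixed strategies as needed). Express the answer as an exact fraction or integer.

139/27

Row left is strictly dominated by row center, so the kicker never plays it.
The remaining 2×2 game on (center, right) × (dive left, stay) has no saddle point. Let the kicker play center with probability p; indifference gives 15p + (1−p) = −4p + 9(1−p), so p = 8/27.
Similarly the goalkeeper's optimal q on dive left is 13/27, and the value is 15·(13/27) + (-4)·(14/27) = 139/27.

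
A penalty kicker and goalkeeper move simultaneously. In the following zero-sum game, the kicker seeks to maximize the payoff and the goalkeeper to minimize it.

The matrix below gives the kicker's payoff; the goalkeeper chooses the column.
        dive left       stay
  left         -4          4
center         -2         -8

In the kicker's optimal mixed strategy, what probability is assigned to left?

3/7

Row minima are -4 and -8, so the kicker's maximin is -4; column maxima are -2 and 4, so the goalkeeper's minimax is -2. These differ, so the equilibrium is in mixed strategies.
Let the kicker play left with probability p. The goalkeeper is indifferent when −4p − 2(1−p) = 4p − 8(1−p), giving p = 3/7.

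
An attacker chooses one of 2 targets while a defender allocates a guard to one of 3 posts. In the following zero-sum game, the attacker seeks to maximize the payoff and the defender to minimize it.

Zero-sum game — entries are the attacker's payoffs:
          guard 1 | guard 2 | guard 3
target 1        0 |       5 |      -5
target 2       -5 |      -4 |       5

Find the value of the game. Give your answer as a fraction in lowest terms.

-5/3

Column guard 2 is strictly dominated by guard 1 for the defender (it gives the attacker more in every row).
The remaining 2×2 game on (target 1, target 2) × (guard 1, guard 3) has no saddle point. Let the attacker play target 1 with probability p; indifference gives −5(1−p) = −5p + 5(1−p), so p = 2/3.
Similarly the defender's optimal q on guard 1 is 2/3, and the value is 0·(2/3) + (-5)·(1/3) = -5/3.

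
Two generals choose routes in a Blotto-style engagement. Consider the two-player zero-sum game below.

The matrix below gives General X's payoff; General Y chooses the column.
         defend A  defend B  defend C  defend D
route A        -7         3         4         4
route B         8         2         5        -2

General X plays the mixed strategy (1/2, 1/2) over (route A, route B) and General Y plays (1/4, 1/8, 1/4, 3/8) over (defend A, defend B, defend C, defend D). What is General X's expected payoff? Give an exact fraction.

31/16

Against (1/4, 1/8, 1/4, 3/8), each row's expected payoff is route A: 9/8; route B: 11/4.
Taking the (1/2, 1/2)-weighted average: (1/2)·(9/8) + (1/2)·(11/4) = 31/16.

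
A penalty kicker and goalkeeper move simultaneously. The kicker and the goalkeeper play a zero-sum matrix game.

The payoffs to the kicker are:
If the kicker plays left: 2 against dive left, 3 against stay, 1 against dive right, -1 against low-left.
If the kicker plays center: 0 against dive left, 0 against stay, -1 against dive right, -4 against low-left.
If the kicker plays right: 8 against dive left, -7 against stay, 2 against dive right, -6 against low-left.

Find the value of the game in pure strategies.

Row minima: -1, -4, -7 → the kicker's maximin is -1.
Column maxima: 8, 3, 2, -1 → the goalkeeper's minimax is -1.
They coincide at (left, low-left), so the value is -1.

-1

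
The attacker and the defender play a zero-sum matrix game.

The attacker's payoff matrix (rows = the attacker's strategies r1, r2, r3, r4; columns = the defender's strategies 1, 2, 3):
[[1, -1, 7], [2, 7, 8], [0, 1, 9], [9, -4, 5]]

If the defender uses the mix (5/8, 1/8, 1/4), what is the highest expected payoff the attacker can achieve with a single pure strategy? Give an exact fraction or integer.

r1: (1)·(5/8) + (-1)·(1/8) + (7)·(1/4) = 9/4.
r2: (2)·(5/8) + (7)·(1/8) + (8)·(1/4) = 33/8.
r3: (0)·(5/8) + (1)·(1/8) + (9)·(1/4) = 19/8.
r4: (9)·(5/8) + (-4)·(1/8) + (5)·(1/4) = 51/8.
The best pure response is r4 with expected payoff 51/8.

51/8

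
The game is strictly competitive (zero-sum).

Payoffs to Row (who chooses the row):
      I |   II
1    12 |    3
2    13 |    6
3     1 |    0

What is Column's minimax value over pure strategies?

6

The worst case (largest entry) in each column is I: 13, II: 6.
The best (smallest) of these is 6.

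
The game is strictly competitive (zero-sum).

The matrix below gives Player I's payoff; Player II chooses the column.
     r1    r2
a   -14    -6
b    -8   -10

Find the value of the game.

-46/5

Row minima are -14 and -10, so Player I's maximin is -10; column maxima are -8 and -6, so Player II's minimax is -8. These differ, so the equilibrium is in mixed strategies.
Let Player I play a with probability p. Player II is indifferent when −14p − 8(1−p) = −6p − 10(1−p), giving p = 1/5.
Let Player II play r1 with probability q. Player I is indifferent when −14q − 6(1−q) = −8q − 10(1−q), giving q = 2/5.
The value is -14·(2/5) + (-6)·(3/5) = -46/5.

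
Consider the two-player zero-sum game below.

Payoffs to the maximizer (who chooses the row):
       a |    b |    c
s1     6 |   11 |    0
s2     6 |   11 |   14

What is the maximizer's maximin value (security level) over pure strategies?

6

The worst-case payoff for each row is s1: 0, s2: 6.
The best of these is 6.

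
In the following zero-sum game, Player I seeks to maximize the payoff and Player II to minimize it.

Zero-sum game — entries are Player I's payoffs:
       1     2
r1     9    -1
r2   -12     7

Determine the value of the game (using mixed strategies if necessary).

51/29

Row minima are -1 and -12, so Player I's maximin is -1; column maxima are 9 and 7, so Player II's minimax is 7. These differ, so the equilibrium is in mixed strategies.
Let Player I play r1 with probability p. Player II is indifferent when 9p − 12(1−p) = −p + 7(1−p), giving p = 19/29.
Let Player II play 1 with probability q. Player I is indifferent when 9q − (1−q) = −12q + 7(1−q), giving q = 8/29.
The value is 9·(8/29) + (-1)·(21/29) = 51/29.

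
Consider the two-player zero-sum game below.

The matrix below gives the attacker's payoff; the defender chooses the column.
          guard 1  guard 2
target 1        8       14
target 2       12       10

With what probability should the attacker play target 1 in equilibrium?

Row minima are 8 and 10, so the attacker's maximin is 10; column maxima are 12 and 14, so the defender's minimax is 12. These differ, so the equilibrium is in mixed strategies.
Let the attacker play target 1 with probability p. The defender is indifferent when 8p + 12(1−p) = 14p + 10(1−p), giving p = 1/4.

1/4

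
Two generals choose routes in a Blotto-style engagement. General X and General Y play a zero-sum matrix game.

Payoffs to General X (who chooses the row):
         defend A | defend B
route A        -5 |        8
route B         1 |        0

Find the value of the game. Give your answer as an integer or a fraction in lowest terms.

4/7

Row minima are -5 and 0, so General X's maximin is 0; column maxima are 1 and 8, so General Y's minimax is 1. These differ, so the equilibrium is in mixed strategies.
Let General X play route A with probability p. General Y is indifferent when −5p + (1−p) = 8p, giving p = 1/14.
Let General Y play defend A with probability q. General X is indifferent when −5q + 8(1−q) = q, giving q = 4/7.
The value is -5·(4/7) + (8)·(3/7) = 4/7.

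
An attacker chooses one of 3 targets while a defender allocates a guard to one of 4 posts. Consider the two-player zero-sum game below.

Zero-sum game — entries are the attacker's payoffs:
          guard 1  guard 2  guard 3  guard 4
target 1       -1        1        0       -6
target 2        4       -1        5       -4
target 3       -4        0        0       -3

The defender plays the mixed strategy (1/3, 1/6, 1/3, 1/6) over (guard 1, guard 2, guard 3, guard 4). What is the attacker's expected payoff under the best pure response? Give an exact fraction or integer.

target 1: (-1)·(1/3) + (1)·(1/6) + (0)·(1/3) + (-6)·(1/6) = -7/6.
target 2: (4)·(1/3) + (-1)·(1/6) + (5)·(1/3) + (-4)·(1/6) = 13/6.
target 3: (-4)·(1/3) + (0)·(1/6) + (0)·(1/3) + (-3)·(1/6) = -11/6.
The best pure response is target 2 with expected payoff 13/6.

13/6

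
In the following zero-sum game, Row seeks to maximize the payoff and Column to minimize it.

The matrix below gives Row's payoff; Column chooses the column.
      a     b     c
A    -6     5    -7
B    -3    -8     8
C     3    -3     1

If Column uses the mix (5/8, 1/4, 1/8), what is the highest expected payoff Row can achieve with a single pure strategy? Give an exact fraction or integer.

A: (-6)·(5/8) + (5)·(1/4) + (-7)·(1/8) = -27/8.
B: (-3)·(5/8) + (-8)·(1/4) + (8)·(1/8) = -23/8.
C: (3)·(5/8) + (-3)·(1/4) + (1)·(1/8) = 5/4.
The best pure response is C with expected payoff 5/4.

5/4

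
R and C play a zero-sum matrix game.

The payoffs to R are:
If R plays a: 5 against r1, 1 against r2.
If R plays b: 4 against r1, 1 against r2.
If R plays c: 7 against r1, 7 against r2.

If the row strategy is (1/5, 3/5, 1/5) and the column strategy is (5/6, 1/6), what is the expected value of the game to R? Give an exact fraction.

131/30

Against (5/6, 1/6), each row's expected payoff is a: 13/3; b: 7/2; c: 7.
Taking the (1/5, 3/5, 1/5)-weighted average: (1/5)·(13/3) + (3/5)·(7/2) + (1/5)·(7) = 131/30.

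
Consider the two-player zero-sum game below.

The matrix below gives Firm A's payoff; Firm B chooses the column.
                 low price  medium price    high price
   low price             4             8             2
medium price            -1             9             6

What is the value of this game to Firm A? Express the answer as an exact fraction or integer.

Column medium price is strictly dominated by high price for Firm B (it gives Firm A more in every row).
The remaining 2×2 game on (low price, medium price) × (low price, high price) has no saddle point. Let Firm A play low price with probability p; indifference gives 4p − (1−p) = 2p + 6(1−p), so p = 7/9.
Similarly Firm B's optimal q on low price is 4/9, and the value is 4·(4/9) + (2)·(5/9) = 26/9.

26/9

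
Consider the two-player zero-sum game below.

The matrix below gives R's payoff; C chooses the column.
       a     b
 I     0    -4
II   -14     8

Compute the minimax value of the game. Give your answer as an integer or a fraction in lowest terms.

-28/13

Row minima are -4 and -14, so R's maximin is -4; column maxima are 0 and 8, so C's minimax is 0. These differ, so the equilibrium is in mixed strategies.
Let R play I with probability p. C is indifferent when −14(1−p) = −4p + 8(1−p), giving p = 11/13.
Let C play a with probability q. R is indifferent when −4(1−q) = −14q + 8(1−q), giving q = 6/13.
The value is 0·(6/13) + (-4)·(7/13) = -28/13.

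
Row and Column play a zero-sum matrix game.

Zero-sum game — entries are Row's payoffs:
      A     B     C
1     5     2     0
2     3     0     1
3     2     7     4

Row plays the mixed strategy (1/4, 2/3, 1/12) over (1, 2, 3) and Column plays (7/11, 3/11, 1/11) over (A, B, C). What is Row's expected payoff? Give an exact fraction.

169/66

Against (7/11, 3/11, 1/11), each row's expected payoff is 1: 41/11; 2: 2; 3: 39/11.
Taking the (1/4, 2/3, 1/12)-weighted average: (1/4)·(41/11) + (2/3)·(2) + (1/12)·(39/11) = 169/66.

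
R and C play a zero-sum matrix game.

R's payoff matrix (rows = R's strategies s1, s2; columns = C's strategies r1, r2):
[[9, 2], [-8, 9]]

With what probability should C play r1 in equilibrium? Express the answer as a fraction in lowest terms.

7/24

Row minima are 2 and -8, so R's maximin is 2; column maxima are 9 and 9, so C's minimax is 9. These differ, so the equilibrium is in mixed strategies.
Let C play r1 with probability q. R is indifferent when 9q + 2(1−q) = −8q + 9(1−q), giving q = 7/24.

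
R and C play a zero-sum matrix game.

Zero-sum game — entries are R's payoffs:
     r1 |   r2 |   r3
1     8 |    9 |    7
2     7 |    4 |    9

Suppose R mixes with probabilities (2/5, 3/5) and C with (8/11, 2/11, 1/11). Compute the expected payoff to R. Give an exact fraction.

397/55

Against (8/11, 2/11, 1/11), each row's expected payoff is 1: 89/11; 2: 73/11.
Taking the (2/5, 3/5)-weighted average: (2/5)·(89/11) + (3/5)·(73/11) = 397/55.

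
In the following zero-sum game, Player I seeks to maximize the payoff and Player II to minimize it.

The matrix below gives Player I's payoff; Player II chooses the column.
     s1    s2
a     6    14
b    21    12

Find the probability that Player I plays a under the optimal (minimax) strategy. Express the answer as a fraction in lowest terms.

9/17

Row minima are 6 and 12, so Player I's maximin is 12; column maxima are 21 and 14, so Player II's minimax is 14. These differ, so the equilibrium is in mixed strategies.
Let Player I play a with probability p. Player II is indifferent when 6p + 21(1−p) = 14p + 12(1−p), giving p = 9/17.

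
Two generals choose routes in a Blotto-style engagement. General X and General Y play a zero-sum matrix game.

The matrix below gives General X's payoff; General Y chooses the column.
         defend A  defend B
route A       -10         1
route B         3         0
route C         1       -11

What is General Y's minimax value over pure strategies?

1

The worst case (largest entry) in each column is defend A: 3, defend B: 1.
The best (smallest) of these is 1.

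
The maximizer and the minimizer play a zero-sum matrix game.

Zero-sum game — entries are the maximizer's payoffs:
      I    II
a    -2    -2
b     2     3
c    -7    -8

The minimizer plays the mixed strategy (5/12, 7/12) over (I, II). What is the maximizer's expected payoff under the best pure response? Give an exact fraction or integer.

a: (-2)·(5/12) + (-2)·(7/12) = -2.
b: (2)·(5/12) + (3)·(7/12) = 31/12.
c: (-7)·(5/12) + (-8)·(7/12) = -91/12.
The best pure response is b with expected payoff 31/12.

31/12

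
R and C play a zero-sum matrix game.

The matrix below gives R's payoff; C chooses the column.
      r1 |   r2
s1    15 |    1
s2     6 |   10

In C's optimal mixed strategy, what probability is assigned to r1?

Row minima are 1 and 6, so R's maximin is 6; column maxima are 15 and 10, so C's minimax is 10. These differ, so the equilibrium is in mixed strategies.
Let C play r1 with probability q. R is indifferent when 15q + (1−q) = 6q + 10(1−q), giving q = 1/2.

1/2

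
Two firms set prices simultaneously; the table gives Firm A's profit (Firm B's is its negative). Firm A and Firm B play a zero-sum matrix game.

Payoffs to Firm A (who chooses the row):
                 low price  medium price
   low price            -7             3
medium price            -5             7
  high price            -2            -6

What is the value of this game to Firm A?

Row low price is strictly dominated by row medium price, so Firm A never plays it.
The remaining 2×2 game on (medium price, high price) × (low price, medium price) has no saddle point. Let Firm A play medium price with probability p; indifference gives −5p − 2(1−p) = 7p − 6(1−p), so p = 1/4.
Similarly Firm B's optimal q on low price is 13/16, and the value is -5·(13/16) + (7)·(3/16) = -11/4.

-11/4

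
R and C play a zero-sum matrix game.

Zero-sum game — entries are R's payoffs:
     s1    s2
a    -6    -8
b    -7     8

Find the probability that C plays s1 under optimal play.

16/17

Row minima are -8 and -7, so R's maximin is -7; column maxima are -6 and 8, so C's minimax is -6. These differ, so the equilibrium is in mixed strategies.
Let C play s1 with probability q. R is indifferent when −6q − 8(1−q) = −7q + 8(1−q), giving q = 16/17.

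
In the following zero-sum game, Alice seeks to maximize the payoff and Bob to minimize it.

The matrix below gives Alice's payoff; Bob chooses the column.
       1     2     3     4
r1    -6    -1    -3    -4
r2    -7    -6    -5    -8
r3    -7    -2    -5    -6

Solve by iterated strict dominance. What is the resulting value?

-6

Column 3 is strictly dominated by 1 for Bob (-6<-3, -7<-5, -7<-5); eliminate 3.
Column 2 is strictly dominated by 1 for Bob (-6<-1, -7<-6, -7<-2); eliminate 2.
Row r2 is strictly dominated by row r1 (-6>-7, -4>-8); eliminate r2.
Column 4 is strictly dominated by 1 for Bob (-6<-4, -7<-6); eliminate 4.
Row r3 is strictly dominated by row r1 (-6>-7); eliminate r3.
Only (r1, 1) remains, with payoff -6.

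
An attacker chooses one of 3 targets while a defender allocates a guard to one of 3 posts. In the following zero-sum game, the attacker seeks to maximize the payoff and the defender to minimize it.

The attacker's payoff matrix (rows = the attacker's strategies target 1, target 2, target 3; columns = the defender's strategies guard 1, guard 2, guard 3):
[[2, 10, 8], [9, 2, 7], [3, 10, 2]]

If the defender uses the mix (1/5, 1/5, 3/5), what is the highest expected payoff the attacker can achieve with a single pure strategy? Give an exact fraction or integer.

target 1: (2)·(1/5) + (10)·(1/5) + (8)·(3/5) = 36/5.
target 2: (9)·(1/5) + (2)·(1/5) + (7)·(3/5) = 32/5.
target 3: (3)·(1/5) + (10)·(1/5) + (2)·(3/5) = 19/5.
The best pure response is target 1 with expected payoff 36/5.

36/5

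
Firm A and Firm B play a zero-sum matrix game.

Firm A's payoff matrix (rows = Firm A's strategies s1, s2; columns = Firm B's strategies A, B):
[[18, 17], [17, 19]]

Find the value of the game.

53/3

Row minima are 17 and 17, so Firm A's maximin is 17; column maxima are 18 and 19, so Firm B's minimax is 18. These differ, so the equilibrium is in mixed strategies.
Let Firm A play s1 with probability p. Firm B is indifferent when 18p + 17(1−p) = 17p + 19(1−p), giving p = 2/3.
Let Firm B play A with probability q. Firm A is indifferent when 18q + 17(1−q) = 17q + 19(1−q), giving q = 2/3.
The value is 18·(2/3) + (17)·(1/3) = 53/3.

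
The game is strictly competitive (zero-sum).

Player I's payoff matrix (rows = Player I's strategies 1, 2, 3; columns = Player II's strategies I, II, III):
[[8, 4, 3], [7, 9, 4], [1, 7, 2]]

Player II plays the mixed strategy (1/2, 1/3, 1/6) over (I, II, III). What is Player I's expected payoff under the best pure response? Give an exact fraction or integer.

1: (8)·(1/2) + (4)·(1/3) + (3)·(1/6) = 35/6.
2: (7)·(1/2) + (9)·(1/3) + (4)·(1/6) = 43/6.
3: (1)·(1/2) + (7)·(1/3) + (2)·(1/6) = 19/6.
The best pure response is 2 with expected payoff 43/6.

43/6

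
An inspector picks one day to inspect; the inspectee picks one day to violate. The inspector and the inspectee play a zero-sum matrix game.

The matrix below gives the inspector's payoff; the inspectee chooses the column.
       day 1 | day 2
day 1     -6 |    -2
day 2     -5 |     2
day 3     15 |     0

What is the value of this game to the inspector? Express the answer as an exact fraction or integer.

Row day 1 is strictly dominated by row day 2, so the inspector never plays it.
The remaining 2×2 game on (day 2, day 3) × (day 1, day 2) has no saddle point. Let the inspector play day 2 with probability p; indifference gives −5p + 15(1−p) = 2p, so p = 15/22.
Similarly the inspectee's optimal q on day 1 is 1/11, and the value is -5·(1/11) + (2)·(10/11) = 15/11.

15/11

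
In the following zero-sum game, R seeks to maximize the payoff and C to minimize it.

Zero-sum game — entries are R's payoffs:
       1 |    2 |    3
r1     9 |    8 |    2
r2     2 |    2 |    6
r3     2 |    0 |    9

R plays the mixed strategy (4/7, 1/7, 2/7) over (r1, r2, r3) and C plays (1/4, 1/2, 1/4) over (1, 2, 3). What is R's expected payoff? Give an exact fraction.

71/14

Against (1/4, 1/2, 1/4), each row's expected payoff is r1: 27/4; r2: 3; r3: 11/4.
Taking the (4/7, 1/7, 2/7)-weighted average: (4/7)·(27/4) + (1/7)·(3) + (2/7)·(11/4) = 71/14.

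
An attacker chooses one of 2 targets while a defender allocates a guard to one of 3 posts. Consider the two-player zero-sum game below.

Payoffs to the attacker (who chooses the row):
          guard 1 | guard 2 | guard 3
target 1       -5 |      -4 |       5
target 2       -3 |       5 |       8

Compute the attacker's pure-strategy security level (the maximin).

-3

The worst-case payoff for each row is target 1: -5, target 2: -3.
The best of these is -3.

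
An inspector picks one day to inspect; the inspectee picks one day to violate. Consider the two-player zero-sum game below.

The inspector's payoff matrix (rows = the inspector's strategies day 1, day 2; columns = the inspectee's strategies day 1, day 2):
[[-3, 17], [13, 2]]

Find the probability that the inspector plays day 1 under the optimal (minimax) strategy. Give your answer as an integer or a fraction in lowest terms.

Row minima are -3 and 2, so the inspector's maximin is 2; column maxima are 13 and 17, so the inspectee's minimax is 13. These differ, so the equilibrium is in mixed strategies.
Let the inspector play day 1 with probability p. The inspectee is indifferent when −3p + 13(1−p) = 17p + 2(1−p), giving p = 11/31.

11/31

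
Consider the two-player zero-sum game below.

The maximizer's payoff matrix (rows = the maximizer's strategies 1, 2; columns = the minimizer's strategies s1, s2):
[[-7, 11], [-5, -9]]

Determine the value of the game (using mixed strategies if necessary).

Row minima are -7 and -9, so the maximizer's maximin is -7; column maxima are -5 and 11, so the minimizer's minimax is -5. These differ, so the equilibrium is in mixed strategies.
Let the maximizer play 1 with probability p. The minimizer is indifferent when −7p − 5(1−p) = 11p − 9(1−p), giving p = 2/11.
Let the minimizer play s1 with probability q. The maximizer is indifferent when −7q + 11(1−q) = −5q − 9(1−q), giving q = 10/11.
The value is -7·(10/11) + (11)·(1/11) = -59/11.

-59/11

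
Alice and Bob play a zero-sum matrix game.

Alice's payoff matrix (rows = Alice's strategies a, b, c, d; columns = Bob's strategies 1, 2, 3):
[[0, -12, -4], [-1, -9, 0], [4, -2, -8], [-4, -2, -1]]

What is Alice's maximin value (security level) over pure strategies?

The worst-case payoff for each row is a: -12, b: -9, c: -8, d: -4.
The best of these is -4.

-4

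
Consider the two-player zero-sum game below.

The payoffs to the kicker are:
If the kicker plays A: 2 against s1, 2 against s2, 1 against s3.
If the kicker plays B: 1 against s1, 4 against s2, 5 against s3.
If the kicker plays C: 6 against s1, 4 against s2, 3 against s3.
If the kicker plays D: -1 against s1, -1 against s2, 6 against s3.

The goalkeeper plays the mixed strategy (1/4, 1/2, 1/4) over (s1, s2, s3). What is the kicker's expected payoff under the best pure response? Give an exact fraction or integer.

A: (2)·(1/4) + (2)·(1/2) + (1)·(1/4) = 7/4.
B: (1)·(1/4) + (4)·(1/2) + (5)·(1/4) = 7/2.
C: (6)·(1/4) + (4)·(1/2) + (3)·(1/4) = 17/4.
D: (-1)·(1/4) + (-1)·(1/2) + (6)·(1/4) = 3/4.
The best pure response is C with expected payoff 17/4.

17/4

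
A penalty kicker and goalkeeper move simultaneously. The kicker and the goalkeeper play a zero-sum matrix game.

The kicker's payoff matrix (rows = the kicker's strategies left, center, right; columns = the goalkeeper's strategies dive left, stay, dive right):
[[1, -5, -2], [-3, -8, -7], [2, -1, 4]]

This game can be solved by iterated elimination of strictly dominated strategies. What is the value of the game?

-1

Row left is strictly dominated by row right (2>1, -1>-5, 4>-2); eliminate left.
Row center is strictly dominated by row right (2>-3, -1>-8, 4>-7); eliminate center.
Column dive right is strictly dominated by dive left for the goalkeeper (2<4); eliminate dive right.
Column dive left is strictly dominated by stay for the goalkeeper (-1<2); eliminate dive left.
Only (right, stay) remains, with payoff -1.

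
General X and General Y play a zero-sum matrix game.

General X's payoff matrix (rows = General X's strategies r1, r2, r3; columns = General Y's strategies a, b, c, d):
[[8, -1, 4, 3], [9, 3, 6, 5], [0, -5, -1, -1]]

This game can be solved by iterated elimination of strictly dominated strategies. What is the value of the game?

Row r1 is strictly dominated by row r2 (9>8, 3>-1, 6>4, 5>3); eliminate r1.
Row r3 is strictly dominated by row r2 (9>0, 3>-5, 6>-1, 5>-1); eliminate r3.
Column d is strictly dominated by b for General Y (3<5); eliminate d.
Column a is strictly dominated by b for General Y (3<9); eliminate a.
Column c is strictly dominated by b for General Y (3<6); eliminate c.
Only (r2, b) remains, with payoff 3.

3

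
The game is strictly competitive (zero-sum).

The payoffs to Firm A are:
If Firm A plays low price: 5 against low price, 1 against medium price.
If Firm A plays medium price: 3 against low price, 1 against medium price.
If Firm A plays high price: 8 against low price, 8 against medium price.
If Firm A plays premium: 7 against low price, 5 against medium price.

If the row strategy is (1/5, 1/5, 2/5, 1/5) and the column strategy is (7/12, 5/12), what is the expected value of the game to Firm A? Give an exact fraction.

Against (7/12, 5/12), each row's expected payoff is low price: 10/3; medium price: 13/6; high price: 8; premium: 37/6.
Taking the (1/5, 1/5, 2/5, 1/5)-weighted average: (1/5)·(10/3) + (1/5)·(13/6) + (2/5)·(8) + (1/5)·(37/6) = 83/15.

83/15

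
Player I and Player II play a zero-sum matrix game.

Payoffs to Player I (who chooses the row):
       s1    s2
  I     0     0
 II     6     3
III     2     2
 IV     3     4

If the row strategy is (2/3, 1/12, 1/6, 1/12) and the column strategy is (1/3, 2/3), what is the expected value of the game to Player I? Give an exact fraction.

35/36

Against (1/3, 2/3), each row's expected payoff is I: 0; II: 4; III: 2; IV: 11/3.
Taking the (2/3, 1/12, 1/6, 1/12)-weighted average: (2/3)·(0) + (1/12)·(4) + (1/6)·(2) + (1/12)·(11/3) = 35/36.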